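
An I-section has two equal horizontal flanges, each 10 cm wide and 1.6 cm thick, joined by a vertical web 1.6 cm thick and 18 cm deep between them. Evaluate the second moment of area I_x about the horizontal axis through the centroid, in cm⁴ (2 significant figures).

I_x ≈ 3900 cm⁴

Decompose the section into non-overlapping parts with the origin at the bottom-left of its bounding rectangle.
Bottom flange: 10 × 1.6, A = 16 cm², y = 0.8 cm, Ī = 3.413 cm⁴.
Web: 1.6 × 18, A = 28.8 cm², y = 10.6 cm, Ī = 777.6 cm⁴.
Top flange: 10 × 1.6, A = 16 cm², y = 20.4 cm, Ī = 3.413 cm⁴.
By symmetry the centroid is at mid-height, ȳ = 10.6 cm.
Transfer each piece to the horizontal axis through the centroid using Ī + A·d² with d = y − 10.6:
  bottom flange: d = -9.8 cm → contributes +1 540 cm⁴
  web: d = 0 cm → contributes +777.6 cm⁴
  top flange: d = 9.8 cm → contributes +1 540 cm⁴
Total I = 3 858 cm⁴.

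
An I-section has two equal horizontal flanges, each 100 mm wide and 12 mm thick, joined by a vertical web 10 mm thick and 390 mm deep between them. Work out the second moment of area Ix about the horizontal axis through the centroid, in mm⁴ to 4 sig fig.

Break the section into simple shapes (no overlaps), measuring from the bottom-left corner of the bounding box.
Bottom flange: 100 × 12, A = 1 200 mm², y = 6 mm, Ī = 14 400 mm⁴.
Web: 10 × 390, A = 3 900 mm², y = 207 mm, Ī = 49 432 500 mm⁴.
Top flange: 100 × 12, A = 1 200 mm², y = 408 mm, Ī = 14 400 mm⁴.
By symmetry the centroid is at mid-height, ȳ = 207 mm.
Transfer each piece to the horizontal axis through the centroid using Ī + A·d² with d = y − 207:
  bottom flange: d = -201 mm → contributes +48 495 600 mm⁴
  web: d = 0 mm → contributes +49 432 500 mm⁴
  top flange: d = 201 mm → contributes +48 495 600 mm⁴
Total I = 146 423 700 mm⁴.

Ix ≈ 1.464 × 10⁸ mm⁴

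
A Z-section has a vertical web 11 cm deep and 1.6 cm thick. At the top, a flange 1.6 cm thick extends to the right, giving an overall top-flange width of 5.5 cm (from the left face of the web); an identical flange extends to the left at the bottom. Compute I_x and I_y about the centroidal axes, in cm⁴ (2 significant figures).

I_x ≈ 460 cm⁴, I_y ≈ 110 cm⁴

Break the section into simple shapes (no overlaps), measuring from the bottom-left corner of the bounding box.
Web: 1.6 × 11, A = 17.6 cm², y = 5.5 cm, Ī = 177.5 cm⁴.
Top flange (beyond web): 3.9 × 1.6, A = 6.24 cm², y = 10.2 cm, Ī = 1.331 cm⁴.
Bottom flange (beyond web): 3.9 × 1.6, A = 6.24 cm², y = 0.8 cm, Ī = 1.331 cm⁴.
Centroid: ȳ = ΣA·y / ΣA = 5.5 cm.
Transfer each piece to the centroidal x-axis using Ī + A·d² with d = y − 5.5:
  web: d = 0 cm → contributes +177.5 cm⁴
  top flange (beyond web): d = 4.7 cm → contributes +139.2 cm⁴
  bottom flange (beyond web): d = -4.7 cm → contributes +139.2 cm⁴
Total I = 455.8 cm⁴.
For the y-axis: x̄ = 4.7 cm.
Repeating about the centroidal y-axis gives I_y = 114 cm⁴.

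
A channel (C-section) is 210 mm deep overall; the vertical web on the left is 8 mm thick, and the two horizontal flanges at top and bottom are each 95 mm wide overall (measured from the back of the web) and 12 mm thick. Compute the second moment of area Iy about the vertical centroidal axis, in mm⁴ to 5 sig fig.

Iy ≈ 3.4264 × 10⁶ mm⁴

Break the section into simple shapes (no overlaps), measuring from the bottom-left corner of the bounding box.
Web: 8 × 210, A = 1 680 mm², x = 4 mm, Ī = 8 960 mm⁴.
Top flange (beyond web): 87 × 12, A = 1 044 mm², x = 51.5 mm, Ī = 658 503 mm⁴.
Bottom flange (beyond web): 87 × 12, A = 1 044 mm², x = 51.5 mm, Ī = 658 503 mm⁴.
Centroid: x̄ = ΣA·x / ΣA = 30.32166 mm.
Transfer each piece to the vertical centroidal axis using Ī + A·d² with d = x − 30.32166:
  web: d = -26.32166 mm → contributes +1 172 914 mm⁴
  top flange (beyond web): d = 21.17834 mm → contributes +1 126 760 mm⁴
  bottom flange (beyond web): d = 21.17834 mm → contributes +1 126 760 mm⁴
Total I = 3 426 434 mm⁴.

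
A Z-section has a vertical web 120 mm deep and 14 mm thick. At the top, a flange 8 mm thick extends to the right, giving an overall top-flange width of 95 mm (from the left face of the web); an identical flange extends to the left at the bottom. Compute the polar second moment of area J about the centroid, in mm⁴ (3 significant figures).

J ≈ 9.75 × 10⁶ mm⁴

Treat the section as a set of non-overlapping primitives; coordinates are from the bounding-box lower-left.
Web: 14 × 120, A = 1 680 mm², y = 60 mm, Ī = 2 016 000 mm⁴.
Top flange (beyond web): 81 × 8, A = 648 mm², y = 116 mm, Ī = 3 456 mm⁴.
Bottom flange (beyond web): 81 × 8, A = 648 mm², y = 4 mm, Ī = 3 456 mm⁴.
Centroid: ȳ = ΣA·y / ΣA = 60 mm.
Transfer each piece to the centroidal x-axis using Ī + A·d² with d = y − 60:
  web: d = 0 mm → contributes +2 016 000 mm⁴
  top flange (beyond web): d = 56 mm → contributes +2 035 584 mm⁴
  bottom flange (beyond web): d = -56 mm → contributes +2 035 584 mm⁴
Total I = 6 087 168 mm⁴.
For the y-axis: x̄ = 88 mm.
Repeating about the centroidal y-axis gives I_y = 3 660 128 mm⁴.
Polar second moment: J = I_x + I_y = 9 747 296 mm⁴.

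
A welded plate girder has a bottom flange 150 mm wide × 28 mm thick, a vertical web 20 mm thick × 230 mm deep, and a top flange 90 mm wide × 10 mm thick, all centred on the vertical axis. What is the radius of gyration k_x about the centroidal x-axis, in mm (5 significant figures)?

k_x ≈ 93.065 mm

Break the section into simple shapes (no overlaps), measuring from the bottom-left corner of the bounding box.
Bottom plate: 150 × 28, A = 4 200 mm², y = 14 mm, Ī = 274 400 mm⁴.
Web plate: 20 × 230, A = 4 600 mm², y = 143 mm, Ī = 20 278 333 mm⁴.
Top plate: 90 × 10, A = 900 mm², y = 263 mm, Ī = 7 500 mm⁴.
Centroid: ȳ = ΣA·y / ΣA = 98.27835 mm.
Transfer each piece to the centroidal x-axis using Ī + A·d² with d = y − 98.27835:
  bottom plate: d = -84.27835 mm → contributes +30 106 330 mm⁴
  web plate: d = 44.72165 mm → contributes +29 478 453 mm⁴
  top plate: d = 164.7216 mm → contributes +24 427 400 mm⁴
Total I = 84 012 182 mm⁴.
Radius of gyration: k = √(I/A) = √(84 012 182 / 9 700) = 93.06476 mm.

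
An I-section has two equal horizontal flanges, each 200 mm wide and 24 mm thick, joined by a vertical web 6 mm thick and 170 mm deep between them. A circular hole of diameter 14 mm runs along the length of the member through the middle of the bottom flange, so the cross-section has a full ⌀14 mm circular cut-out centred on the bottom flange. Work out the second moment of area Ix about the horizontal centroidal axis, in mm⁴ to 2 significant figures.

Ix ≈ 9.2 × 10⁷ mm⁴

Treat the section as a set of non-overlapping primitives; coordinates are from the bounding-box lower-left.
Bottom flange: 200 × 24, A = 4 800 mm², y = 12 mm, Ī = 230 400 mm⁴.
Web: 6 × 170, A = 1 020 mm², y = 109 mm, Ī = 2 456 500 mm⁴.
Top flange: 200 × 24, A = 4 800 mm², y = 206 mm, Ī = 230 400 mm⁴.
Hole (subtracted): ⌀14, A = 153.9 mm², y = 12 mm, Ī = 1 886 mm⁴.
Centroid: ȳ = ΣA·y / ΣA = 110.4 mm.
Transfer each piece to the horizontal centroidal axis using Ī + A·d² with d = y − 110.4:
  bottom flange: d = -98.43 mm → contributes +46 731 919 mm⁴
  web: d = -1.427 mm → contributes +2 458 576 mm⁴
  top flange: d = 95.57 mm → contributes +44 074 822 mm⁴
  hole: d = -98.43 mm → contributes −1 493 209 mm⁴
Total I = 91 772 108 mm⁴.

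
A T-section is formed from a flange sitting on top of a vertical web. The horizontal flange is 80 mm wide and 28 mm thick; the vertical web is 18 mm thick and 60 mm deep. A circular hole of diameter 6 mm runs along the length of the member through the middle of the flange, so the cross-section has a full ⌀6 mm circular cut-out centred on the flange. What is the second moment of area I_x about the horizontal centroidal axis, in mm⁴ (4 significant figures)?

I_x ≈ 1.875 × 10⁶ mm⁴

Split into non-overlapping primitives; take the origin at the lower-left of the bounding box.
Flange: 80 × 28, A = 2 240 mm², y = 74 mm, Ī = 146 347 mm⁴.
Web: 18 × 60, A = 1 080 mm², y = 30 mm, Ī = 324 000 mm⁴.
Hole (subtracted): ⌀6, A = 28.2743 mm², y = 74 mm, Ī = 63.6173 mm⁴.
Centroid: ȳ = ΣA·y / ΣA = 59.5638 mm.
Transfer each piece to the horizontal centroidal axis using Ī + A·d² with d = y − 59.5638:
  flange: d = 14.4362 mm → contributes +613 171 mm⁴
  web: d = -29.5638 mm → contributes +1 267 940 mm⁴
  hole: d = 14.4362 mm → contributes −5956.1 mm⁴
Total I = 1 875 155 mm⁴.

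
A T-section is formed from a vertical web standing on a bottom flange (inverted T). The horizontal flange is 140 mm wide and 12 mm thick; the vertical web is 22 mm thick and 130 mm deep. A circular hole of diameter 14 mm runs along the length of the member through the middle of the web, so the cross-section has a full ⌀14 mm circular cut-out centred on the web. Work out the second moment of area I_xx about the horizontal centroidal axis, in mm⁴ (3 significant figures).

I_xx ≈ 9.27 × 10⁶ mm⁴

Break the section into simple shapes (no overlaps), measuring from the bottom-left corner of the bounding box.
Flange: 140 × 12, A = 1 680 mm², y = 6 mm, Ī = 20 160 mm⁴.
Web: 22 × 130, A = 2 860 mm², y = 77 mm, Ī = 4 027 833 mm⁴.
Hole (subtracted): ⌀14, A = 153.94 mm², y = 77 mm, Ī = 1885.7 mm⁴.
Centroid: ȳ = ΣA·y / ΣA = 49.805 mm.
Transfer each piece to the horizontal centroidal axis using Ī + A·d² with d = y − 49.805:
  flange: d = -43.805 mm → contributes +3 243 840 mm⁴
  web: d = 27.195 mm → contributes +6 143 035 mm⁴
  hole: d = 27.195 mm → contributes −115 735 mm⁴
Total I = 9 271 140 mm⁴.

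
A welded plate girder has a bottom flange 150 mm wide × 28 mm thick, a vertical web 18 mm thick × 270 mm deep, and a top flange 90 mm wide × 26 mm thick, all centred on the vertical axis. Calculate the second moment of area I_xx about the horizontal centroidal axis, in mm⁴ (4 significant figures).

I_xx ≈ 1.676 × 10⁸ mm⁴

Decompose the section into non-overlapping parts with the origin at the bottom-left of its bounding rectangle.
Bottom plate: 150 × 28, A = 4 200 mm², y = 14 mm, Ī = 274 400 mm⁴.
Web plate: 18 × 270, A = 4 860 mm², y = 163 mm, Ī = 29 524 500 mm⁴.
Top plate: 90 × 26, A = 2 340 mm², y = 311 mm, Ī = 131 820 mm⁴.
Centroid: ȳ = ΣA·y / ΣA = 138.484 mm.
Transfer each piece to the horizontal centroidal axis using Ī + A·d² with d = y − 138.484:
  bottom plate: d = -124.484 mm → contributes +65 358 938 mm⁴
  web plate: d = 24.5158 mm → contributes +32 445 476 mm⁴
  top plate: d = 172.516 mm → contributes +69 774 192 mm⁴
Total I = 167 578 607 mm⁴.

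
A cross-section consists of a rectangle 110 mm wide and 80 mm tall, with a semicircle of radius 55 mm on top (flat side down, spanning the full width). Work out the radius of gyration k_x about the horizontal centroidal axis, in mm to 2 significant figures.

Break the section into simple shapes (no overlaps), measuring from the bottom-left corner of the bounding box.
Rectangular body: 110 × 80, A = 8 800 mm², y = 40 mm, Ī = 4 693 333 mm⁴.
Semicircular cap: semicircle r = 55, A = 4 752 mm², y = 103.3 mm, Ī = 1 004 345 mm⁴.
Centroid: ȳ = ΣA·y / ΣA = 62.21 mm.
Transfer each piece to the horizontal centroidal axis using Ī + A·d² with d = y − 62.21:
  rectangular body: d = -22.21 mm → contributes +9 034 253 mm⁴
  semicircular cap: d = 41.13 mm → contributes +9 043 662 mm⁴
Total I = 18 077 915 mm⁴.
Radius of gyration: k = √(I/A) = √(18 077 915 / 13 552) = 36.52 mm.

k_x ≈ 37 mm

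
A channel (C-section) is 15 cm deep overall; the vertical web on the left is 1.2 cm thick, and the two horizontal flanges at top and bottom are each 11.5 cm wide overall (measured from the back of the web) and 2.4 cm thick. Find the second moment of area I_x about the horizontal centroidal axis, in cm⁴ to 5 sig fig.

I_x ≈ 2323.5 cm⁴

Break the section into simple shapes (no overlaps), measuring from the bottom-left corner of the bounding box.
Web: 1.2 × 15, A = 18 cm², y = 7.5 cm, Ī = 337.5 cm⁴.
Top flange (beyond web): 10.3 × 2.4, A = 24.72 cm², y = 13.8 cm, Ī = 11.8656 cm⁴.
Bottom flange (beyond web): 10.3 × 2.4, A = 24.72 cm², y = 1.2 cm, Ī = 11.8656 cm⁴.
By symmetry the centroid is at mid-height, ȳ = 7.5 cm.
Transfer each piece to the horizontal centroidal axis using Ī + A·d² with d = y − 7.5:
  web: d = 0 cm → contributes +337.5 cm⁴
  top flange (beyond web): d = 6.3 cm → contributes +993.0024 cm⁴
  bottom flange (beyond web): d = -6.3 cm → contributes +993.0024 cm⁴
Total I = 2323.505 cm⁴.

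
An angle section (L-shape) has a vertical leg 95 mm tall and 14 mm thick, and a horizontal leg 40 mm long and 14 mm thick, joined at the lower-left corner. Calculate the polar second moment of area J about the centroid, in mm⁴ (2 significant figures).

Break the section into simple shapes (no overlaps), measuring from the bottom-left corner of the bounding box.
Vertical leg: 14 × 95, A = 1 330 mm², y = 47.5 mm, Ī = 1 000 271 mm⁴.
Horizontal leg (remainder): 26 × 14, A = 364 mm², y = 7 mm, Ī = 5 945 mm⁴.
Centroid: ȳ = ΣA·y / ΣA = 38.8 mm.
Transfer each piece to the centroidal x-axis using Ī + A·d² with d = y − 38.8:
  vertical leg: d = 8.702 mm → contributes +1 100 996 mm⁴
  horizontal leg (remainder): d = -31.8 mm → contributes +373 979 mm⁴
Total I = 1 474 975 mm⁴.
For the y-axis: x̄ = 11.3 mm.
Repeating about the centroidal y-axis gives I_y = 156 543 mm⁴.
Polar second moment: J = I_x + I_y = 1 631 518 mm⁴.

J ≈ 1.6 × 10⁶ mm⁴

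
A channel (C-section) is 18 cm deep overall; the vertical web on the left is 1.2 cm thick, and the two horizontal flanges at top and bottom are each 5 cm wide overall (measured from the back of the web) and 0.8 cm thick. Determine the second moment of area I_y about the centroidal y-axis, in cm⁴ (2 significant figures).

I_y ≈ 40 cm⁴

Decompose the section into non-overlapping parts with the origin at the bottom-left of its bounding rectangle.
Web: 1.2 × 18, A = 21.6 cm², x = 0.6 cm, Ī = 2.592 cm⁴.
Top flange (beyond web): 3.8 × 0.8, A = 3.04 cm², x = 3.1 cm, Ī = 3.658 cm⁴.
Bottom flange (beyond web): 3.8 × 0.8, A = 3.04 cm², x = 3.1 cm, Ī = 3.658 cm⁴.
Centroid: x̄ = ΣA·x / ΣA = 1.149 cm.
Transfer each piece to the centroidal y-axis using Ī + A·d² with d = x − 1.149:
  web: d = -0.5491 cm → contributes +9.105 cm⁴
  top flange (beyond web): d = 1.951 cm → contributes +15.23 cm⁴
  bottom flange (beyond web): d = 1.951 cm → contributes +15.23 cm⁴
Total I = 39.56 cm⁴.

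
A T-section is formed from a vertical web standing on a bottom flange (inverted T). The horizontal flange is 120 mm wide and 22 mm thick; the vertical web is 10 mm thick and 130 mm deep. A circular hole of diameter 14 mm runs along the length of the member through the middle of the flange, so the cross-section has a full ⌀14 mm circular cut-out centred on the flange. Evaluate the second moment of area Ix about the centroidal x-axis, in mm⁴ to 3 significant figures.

Ix ≈ 6.87 × 10⁶ mm⁴

Split into non-overlapping primitives; take the origin at the lower-left of the bounding box.
Flange: 120 × 22, A = 2 640 mm², y = 11 mm, Ī = 106 480 mm⁴.
Web: 10 × 130, A = 1 300 mm², y = 87 mm, Ī = 1 830 833 mm⁴.
Hole (subtracted): ⌀14, A = 153.94 mm², y = 11 mm, Ī = 1885.7 mm⁴.
Centroid: ȳ = ΣA·y / ΣA = 37.096 mm.
Transfer each piece to the centroidal x-axis using Ī + A·d² with d = y − 37.096:
  flange: d = -26.096 mm → contributes +1 904 284 mm⁴
  web: d = 49.904 mm → contributes +5 068 402 mm⁴
  hole: d = -26.096 mm → contributes −106 715 mm⁴
Total I = 6 865 971 mm⁴.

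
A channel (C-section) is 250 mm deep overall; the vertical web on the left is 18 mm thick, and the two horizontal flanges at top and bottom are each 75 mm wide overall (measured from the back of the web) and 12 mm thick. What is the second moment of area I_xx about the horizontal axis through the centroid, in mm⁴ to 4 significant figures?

Treat the section as a set of non-overlapping primitives; coordinates are from the bounding-box lower-left.
Web: 18 × 250, A = 4 500 mm², y = 125 mm, Ī = 23 437 500 mm⁴.
Top flange (beyond web): 57 × 12, A = 684 mm², y = 244 mm, Ī = 8 208 mm⁴.
Bottom flange (beyond web): 57 × 12, A = 684 mm², y = 6 mm, Ī = 8 208 mm⁴.
By symmetry the centroid is at mid-height, ȳ = 125 mm.
Transfer each piece to the horizontal axis through the centroid using Ī + A·d² with d = y − 125:
  web: d = 0 mm → contributes +23 437 500 mm⁴
  top flange (beyond web): d = 119 mm → contributes +9 694 332 mm⁴
  bottom flange (beyond web): d = -119 mm → contributes +9 694 332 mm⁴
Total I = 42 826 164 mm⁴.

I_xx ≈ 4.283 × 10⁷ mm⁴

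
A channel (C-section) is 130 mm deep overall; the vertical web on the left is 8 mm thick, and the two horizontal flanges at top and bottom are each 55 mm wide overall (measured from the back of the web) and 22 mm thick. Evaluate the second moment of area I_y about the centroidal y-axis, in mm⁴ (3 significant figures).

I_y ≈ 9.10 × 10⁵ mm⁴

Treat the section as a set of non-overlapping primitives; coordinates are from the bounding-box lower-left.
Web: 8 × 130, A = 1 040 mm², x = 4 mm, Ī = 5546.7 mm⁴.
Top flange (beyond web): 47 × 22, A = 1 034 mm², x = 31.5 mm, Ī = 190 342 mm⁴.
Bottom flange (beyond web): 47 × 22, A = 1 034 mm², x = 31.5 mm, Ī = 190 342 mm⁴.
Centroid: x̄ = ΣA·x / ΣA = 22.298 mm.
Transfer each piece to the centroidal y-axis using Ī + A·d² with d = x − 22.298:
  web: d = -18.298 mm → contributes +353 754 mm⁴
  top flange (beyond web): d = 9.2021 mm → contributes +277 899 mm⁴
  bottom flange (beyond web): d = 9.2021 mm → contributes +277 899 mm⁴
Total I = 909 552 mm⁴.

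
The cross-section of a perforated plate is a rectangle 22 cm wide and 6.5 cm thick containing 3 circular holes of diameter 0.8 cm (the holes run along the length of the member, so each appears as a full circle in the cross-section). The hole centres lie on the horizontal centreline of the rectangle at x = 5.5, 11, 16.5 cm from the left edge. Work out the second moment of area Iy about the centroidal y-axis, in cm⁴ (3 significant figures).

Iy ≈ 5740 cm⁴

Decompose the section into non-overlapping parts with the origin at the bottom-left of its bounding rectangle.
Plate: 22 × 6.5, A = 143 cm², x = 11 cm, Ī = 5767.7 cm⁴.
Hole 1 (subtracted): ⌀0.8, A = 0.50265 cm², x = 5.5 cm, Ī = 0.020106 cm⁴.
Hole 2 (subtracted): ⌀0.8, A = 0.50265 cm², x = 11 cm, Ī = 0.020106 cm⁴.
Hole 3 (subtracted): ⌀0.8, A = 0.50265 cm², x = 16.5 cm, Ī = 0.020106 cm⁴.
By symmetry the centroid is at mid-width, x̄ = 11 cm.
Transfer each piece to the centroidal y-axis using Ī + A·d² with d = x − 11:
  plate: d = 0 cm → contributes +5767.7 cm⁴
  hole 1: d = -5.5 cm → contributes −15.225 cm⁴
  hole 2: d = 0 cm → contributes −0.020106 cm⁴
  hole 3: d = 5.5 cm → contributes −15.225 cm⁴
Total I = 5737.2 cm⁴.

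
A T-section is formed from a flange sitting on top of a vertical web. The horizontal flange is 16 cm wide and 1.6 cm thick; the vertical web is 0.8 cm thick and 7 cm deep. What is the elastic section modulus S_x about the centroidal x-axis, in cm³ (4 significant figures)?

S_x ≈ 16.12 cm³

Decompose the section into non-overlapping parts with the origin at the bottom-left of its bounding rectangle.
Flange: 16 × 1.6, A = 25.6 cm², y = 7.8 cm, Ī = 5.46133 cm⁴.
Web: 0.8 × 7, A = 5.6 cm², y = 3.5 cm, Ī = 22.8667 cm⁴.
Centroid: ȳ = ΣA·y / ΣA = 7.02821 cm.
Transfer each piece to the centroidal x-axis using Ī + A·d² with d = y − 7.02821:
  flange: d = 0.771795 cm → contributes +20.7104 cm⁴
  web: d = -3.52821 cm → contributes +92.5768 cm⁴
Total I = 113.287 cm⁴.
Extreme fibre distance c = 7.02821 cm; S = I/c = 16.1189 cm³.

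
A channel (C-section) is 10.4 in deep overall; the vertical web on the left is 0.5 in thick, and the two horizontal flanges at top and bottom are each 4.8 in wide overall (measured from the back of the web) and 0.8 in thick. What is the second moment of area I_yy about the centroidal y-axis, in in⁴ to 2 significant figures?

Split into non-overlapping primitives; take the origin at the lower-left of the bounding box.
Web: 0.5 × 10.4, A = 5.2 in², x = 0.25 in, Ī = 0.1083 in⁴.
Top flange (beyond web): 4.3 × 0.8, A = 3.44 in², x = 2.65 in, Ī = 5.3 in⁴.
Bottom flange (beyond web): 4.3 × 0.8, A = 3.44 in², x = 2.65 in, Ī = 5.3 in⁴.
Centroid: x̄ = ΣA·x / ΣA = 1.617 in.
Transfer each piece to the centroidal y-axis using Ī + A·d² with d = x − 1.617:
  web: d = -1.367 in → contributes +9.824 in⁴
  top flange (beyond web): d = 1.033 in → contributes +8.972 in⁴
  bottom flange (beyond web): d = 1.033 in → contributes +8.972 in⁴
Total I = 27.77 in⁴.

I_yy ≈ 28 in⁴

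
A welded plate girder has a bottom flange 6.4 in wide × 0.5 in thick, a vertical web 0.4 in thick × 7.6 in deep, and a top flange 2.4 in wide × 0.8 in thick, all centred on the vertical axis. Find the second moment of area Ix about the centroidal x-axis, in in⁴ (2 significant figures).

Ix ≈ 98 in⁴

Treat the section as a set of non-overlapping primitives; coordinates are from the bounding-box lower-left.
Bottom plate: 6.4 × 0.5, A = 3.2 in², y = 0.25 in, Ī = 0.06667 in⁴.
Web plate: 0.4 × 7.6, A = 3.04 in², y = 4.3 in, Ī = 14.63 in⁴.
Top plate: 2.4 × 0.8, A = 1.92 in², y = 8.5 in, Ī = 0.1024 in⁴.
Centroid: ȳ = ΣA·y / ΣA = 3.7 in.
Transfer each piece to the centroidal x-axis using Ī + A·d² with d = y − 3.7:
  bottom plate: d = -3.45 in → contributes +38.15 in⁴
  web plate: d = 0.6 in → contributes +15.73 in⁴
  top plate: d = 4.8 in → contributes +44.34 in⁴
Total I = 98.22 in⁴.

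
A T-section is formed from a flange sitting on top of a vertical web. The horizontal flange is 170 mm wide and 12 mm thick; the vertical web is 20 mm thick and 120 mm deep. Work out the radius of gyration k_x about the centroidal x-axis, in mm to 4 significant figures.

k_x ≈ 41.67 mm

Treat the section as a set of non-overlapping primitives; coordinates are from the bounding-box lower-left.
Flange: 170 × 12, A = 2 040 mm², y = 126 mm, Ī = 24 480 mm⁴.
Web: 20 × 120, A = 2 400 mm², y = 60 mm, Ī = 2 880 000 mm⁴.
Centroid: ȳ = ΣA·y / ΣA = 90.3243 mm.
Transfer each piece to the centroidal x-axis using Ī + A·d² with d = y − 90.3243:
  flange: d = 35.6757 mm → contributes +2 620 898 mm⁴
  web: d = -30.3243 mm → contributes +5 086 955 mm⁴
Total I = 7 707 853 mm⁴.
Radius of gyration: k = √(I/A) = √(7 707 853 / 4 440) = 41.6654 mm.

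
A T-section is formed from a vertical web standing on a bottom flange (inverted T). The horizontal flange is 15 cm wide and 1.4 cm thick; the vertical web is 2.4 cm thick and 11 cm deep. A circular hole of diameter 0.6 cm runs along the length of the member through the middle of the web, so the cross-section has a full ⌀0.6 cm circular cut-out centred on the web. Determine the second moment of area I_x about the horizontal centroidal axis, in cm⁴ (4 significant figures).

Break the section into simple shapes (no overlaps), measuring from the bottom-left corner of the bounding box.
Flange: 15 × 1.4, A = 21 cm², y = 0.7 cm, Ī = 3.43 cm⁴.
Web: 2.4 × 11, A = 26.4 cm², y = 6.9 cm, Ī = 266.2 cm⁴.
Hole (subtracted): ⌀0.6, A = 0.282743 cm², y = 6.9 cm, Ī = 0.00636173 cm⁴.
Centroid: ȳ = ΣA·y / ΣA = 4.13668 cm.
Transfer each piece to the horizontal centroidal axis using Ī + A·d² with d = y − 4.13668:
  flange: d = -3.43668 cm → contributes +251.456 cm⁴
  web: d = 2.76332 cm → contributes +467.789 cm⁴
  hole: d = 2.76332 cm → contributes −2.16537 cm⁴
Total I = 717.08 cm⁴.

I_x ≈ 717.1 cm⁴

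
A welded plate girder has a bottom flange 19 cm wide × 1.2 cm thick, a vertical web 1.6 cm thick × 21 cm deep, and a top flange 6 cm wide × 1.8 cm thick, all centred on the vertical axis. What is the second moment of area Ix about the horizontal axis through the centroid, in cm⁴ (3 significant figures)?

Split into non-overlapping primitives; take the origin at the lower-left of the bounding box.
Bottom plate: 19 × 1.2, A = 22.8 cm², y = 0.6 cm, Ī = 2.736 cm⁴.
Web plate: 1.6 × 21, A = 33.6 cm², y = 11.7 cm, Ī = 1234.8 cm⁴.
Top plate: 6 × 1.8, A = 10.8 cm², y = 23.1 cm, Ī = 2.916 cm⁴.
Centroid: ȳ = ΣA·y / ΣA = 9.7661 cm.
Transfer each piece to the horizontal axis through the centroid using Ī + A·d² with d = y − 9.7661:
  bottom plate: d = -9.1661 cm → contributes +1918.3 cm⁴
  web plate: d = 1.9339 cm → contributes +1360.5 cm⁴
  top plate: d = 13.334 cm → contributes +1923.1 cm⁴
Total I = 5201.9 cm⁴.

Ix ≈ 5200 cm⁴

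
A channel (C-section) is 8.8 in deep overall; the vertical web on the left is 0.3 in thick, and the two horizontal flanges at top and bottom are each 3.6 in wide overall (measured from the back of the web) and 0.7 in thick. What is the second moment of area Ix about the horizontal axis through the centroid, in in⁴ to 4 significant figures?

Break the section into simple shapes (no overlaps), measuring from the bottom-left corner of the bounding box.
Web: 0.3 × 8.8, A = 2.64 in², y = 4.4 in, Ī = 17.0368 in⁴.
Top flange (beyond web): 3.3 × 0.7, A = 2.31 in², y = 8.45 in, Ī = 0.094325 in⁴.
Bottom flange (beyond web): 3.3 × 0.7, A = 2.31 in², y = 0.35 in, Ī = 0.094325 in⁴.
By symmetry the centroid is at mid-height, ȳ = 4.4 in.
Transfer each piece to the horizontal axis through the centroid using Ī + A·d² with d = y − 4.4:
  web: d = 0 in → contributes +17.0368 in⁴
  top flange (beyond web): d = 4.05 in → contributes +37.9841 in⁴
  bottom flange (beyond web): d = -4.05 in → contributes +37.9841 in⁴
Total I = 93.005 in⁴.

Ix ≈ 93.01 in⁴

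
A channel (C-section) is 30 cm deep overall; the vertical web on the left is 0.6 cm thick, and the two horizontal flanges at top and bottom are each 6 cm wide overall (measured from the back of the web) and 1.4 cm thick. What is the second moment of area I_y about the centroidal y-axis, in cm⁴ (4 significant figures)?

Split into non-overlapping primitives; take the origin at the lower-left of the bounding box.
Web: 0.6 × 30, A = 18 cm², x = 0.3 cm, Ī = 0.54 cm⁴.
Top flange (beyond web): 5.4 × 1.4, A = 7.56 cm², x = 3.3 cm, Ī = 18.3708 cm⁴.
Bottom flange (beyond web): 5.4 × 1.4, A = 7.56 cm², x = 3.3 cm, Ī = 18.3708 cm⁴.
Centroid: x̄ = ΣA·x / ΣA = 1.66957 cm.
Transfer each piece to the centroidal y-axis using Ī + A·d² with d = x − 1.66957:
  web: d = -1.36957 cm → contributes +34.3028 cm⁴
  top flange (beyond web): d = 1.63043 cm → contributes +38.4677 cm⁴
  bottom flange (beyond web): d = 1.63043 cm → contributes +38.4677 cm⁴
Total I = 111.238 cm⁴.

I_y ≈ 111.2 cm⁴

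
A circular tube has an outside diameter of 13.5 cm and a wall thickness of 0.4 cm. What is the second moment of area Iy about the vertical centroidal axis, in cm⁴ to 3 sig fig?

Decompose the section into non-overlapping parts with the origin at the bottom-left of its bounding rectangle.
Outer circle: ⌀13.5, A = 143.14 cm², x = 6.75 cm, Ī = 1630.4 cm⁴.
Bore (subtracted): ⌀12.7, A = 126.68 cm², x = 6.75 cm, Ī = 1 277 cm⁴.
By symmetry the centroid is at mid-width, x̄ = 6.75 cm.
All pieces are centred on the vertical centroidal axis, so I = ΣĪ (holes subtracted) = 353.46 cm⁴.

Iy ≈ 353 cm⁴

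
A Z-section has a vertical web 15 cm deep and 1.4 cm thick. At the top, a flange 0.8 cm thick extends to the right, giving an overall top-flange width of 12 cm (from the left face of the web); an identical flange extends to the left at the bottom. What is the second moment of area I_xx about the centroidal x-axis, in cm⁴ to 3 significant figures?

Treat the section as a set of non-overlapping primitives; coordinates are from the bounding-box lower-left.
Web: 1.4 × 15, A = 21 cm², y = 7.5 cm, Ī = 393.75 cm⁴.
Top flange (beyond web): 10.6 × 0.8, A = 8.48 cm², y = 14.6 cm, Ī = 0.45227 cm⁴.
Bottom flange (beyond web): 10.6 × 0.8, A = 8.48 cm², y = 0.4 cm, Ī = 0.45227 cm⁴.
Centroid: ȳ = ΣA·y / ΣA = 7.5 cm.
Transfer each piece to the centroidal x-axis using Ī + A·d² with d = y − 7.5:
  web: d = 0 cm → contributes +393.75 cm⁴
  top flange (beyond web): d = 7.1 cm → contributes +427.93 cm⁴
  bottom flange (beyond web): d = -7.1 cm → contributes +427.93 cm⁴
Total I = 1249.6 cm⁴.

I_xx ≈ 1250 cm⁴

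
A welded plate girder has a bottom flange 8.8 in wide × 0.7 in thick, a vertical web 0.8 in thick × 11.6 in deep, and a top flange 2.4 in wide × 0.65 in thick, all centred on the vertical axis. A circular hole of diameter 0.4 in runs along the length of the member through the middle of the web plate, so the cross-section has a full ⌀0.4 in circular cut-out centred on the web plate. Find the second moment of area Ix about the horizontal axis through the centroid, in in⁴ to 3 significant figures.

Ix ≈ 348 in⁴

Break the section into simple shapes (no overlaps), measuring from the bottom-left corner of the bounding box.
Bottom plate: 8.8 × 0.7, A = 6.16 in², y = 0.35 in, Ī = 0.25153 in⁴.
Web plate: 0.8 × 11.6, A = 9.28 in², y = 6.5 in, Ī = 104.06 in⁴.
Top plate: 2.4 × 0.65, A = 1.56 in², y = 12.625 in, Ī = 0.054925 in⁴.
Hole (subtracted): ⌀0.4, A = 0.12566 in², y = 6.5 in, Ī = 0.0012566 in⁴.
Centroid: ȳ = ΣA·y / ΣA = 4.8212 in.
Transfer each piece to the horizontal axis through the centroid using Ī + A·d² with d = y − 4.8212:
  bottom plate: d = -4.4712 in → contributes +123.4 in⁴
  web plate: d = 1.6788 in → contributes +130.21 in⁴
  top plate: d = 7.8038 in → contributes +95.058 in⁴
  hole: d = 1.6788 in → contributes −0.35543 in⁴
Total I = 348.32 in⁴.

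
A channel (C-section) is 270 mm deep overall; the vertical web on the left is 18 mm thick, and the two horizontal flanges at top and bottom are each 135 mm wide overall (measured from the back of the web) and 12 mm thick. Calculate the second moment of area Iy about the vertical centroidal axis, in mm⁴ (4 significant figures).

Treat the section as a set of non-overlapping primitives; coordinates are from the bounding-box lower-left.
Web: 18 × 270, A = 4 860 mm², x = 9 mm, Ī = 131 220 mm⁴.
Top flange (beyond web): 117 × 12, A = 1 404 mm², x = 76.5 mm, Ī = 1 601 613 mm⁴.
Bottom flange (beyond web): 117 × 12, A = 1 404 mm², x = 76.5 mm, Ī = 1 601 613 mm⁴.
Centroid: x̄ = ΣA·x / ΣA = 33.7183 mm.
Transfer each piece to the vertical centroidal axis using Ī + A·d² with d = x − 33.7183:
  web: d = -24.7183 mm → contributes +3 100 655 mm⁴
  top flange (beyond web): d = 42.7817 mm → contributes +4 171 316 mm⁴
  bottom flange (beyond web): d = 42.7817 mm → contributes +4 171 316 mm⁴
Total I = 11 443 288 mm⁴.

Iy ≈ 1.144 × 10⁷ mm⁴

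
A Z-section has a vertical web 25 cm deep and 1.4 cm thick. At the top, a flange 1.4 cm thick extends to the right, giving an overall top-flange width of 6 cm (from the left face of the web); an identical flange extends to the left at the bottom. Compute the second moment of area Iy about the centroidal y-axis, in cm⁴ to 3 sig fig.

Iy ≈ 144 cm⁴

Decompose the section into non-overlapping parts with the origin at the bottom-left of its bounding rectangle.
Web: 1.4 × 25, A = 35 cm², x = 5.3 cm, Ī = 5.7167 cm⁴.
Top flange (beyond web): 4.6 × 1.4, A = 6.44 cm², x = 8.3 cm, Ī = 11.356 cm⁴.
Bottom flange (beyond web): 4.6 × 1.4, A = 6.44 cm², x = 2.3 cm, Ī = 11.356 cm⁴.
Centroid: x̄ = ΣA·x / ΣA = 5.3 cm.
Transfer each piece to the centroidal y-axis using Ī + A·d² with d = x − 5.3:
  web: d = 0 cm → contributes +5.7167 cm⁴
  top flange (beyond web): d = 3 cm → contributes +69.316 cm⁴
  bottom flange (beyond web): d = -3 cm → contributes +69.316 cm⁴
Total I = 144.35 cm⁴.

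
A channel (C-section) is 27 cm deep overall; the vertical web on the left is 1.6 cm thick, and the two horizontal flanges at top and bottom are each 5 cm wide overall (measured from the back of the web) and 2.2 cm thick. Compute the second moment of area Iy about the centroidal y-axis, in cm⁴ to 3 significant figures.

Iy ≈ 93.1 cm⁴

Break the section into simple shapes (no overlaps), measuring from the bottom-left corner of the bounding box.
Web: 1.6 × 27, A = 43.2 cm², x = 0.8 cm, Ī = 9.216 cm⁴.
Top flange (beyond web): 3.4 × 2.2, A = 7.48 cm², x = 3.3 cm, Ī = 7.2057 cm⁴.
Bottom flange (beyond web): 3.4 × 2.2, A = 7.48 cm², x = 3.3 cm, Ī = 7.2057 cm⁴.
Centroid: x̄ = ΣA·x / ΣA = 1.4431 cm.
Transfer each piece to the centroidal y-axis using Ī + A·d² with d = x − 1.4431:
  web: d = -0.64305 cm → contributes +27.08 cm⁴
  top flange (beyond web): d = 1.8569 cm → contributes +32.999 cm⁴
  bottom flange (beyond web): d = 1.8569 cm → contributes +32.999 cm⁴
Total I = 93.077 cm⁴.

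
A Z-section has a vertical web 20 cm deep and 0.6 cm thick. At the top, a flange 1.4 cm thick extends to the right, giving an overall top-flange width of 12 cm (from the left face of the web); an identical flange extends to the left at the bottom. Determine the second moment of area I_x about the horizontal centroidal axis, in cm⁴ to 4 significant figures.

Decompose the section into non-overlapping parts with the origin at the bottom-left of its bounding rectangle.
Web: 0.6 × 20, A = 12 cm², y = 10 cm, Ī = 400 cm⁴.
Top flange (beyond web): 11.4 × 1.4, A = 15.96 cm², y = 19.3 cm, Ī = 2.6068 cm⁴.
Bottom flange (beyond web): 11.4 × 1.4, A = 15.96 cm², y = 0.7 cm, Ī = 2.6068 cm⁴.
Centroid: ȳ = ΣA·y / ΣA = 10 cm.
Transfer each piece to the horizontal centroidal axis using Ī + A·d² with d = y − 10:
  web: d = 0 cm → contributes +400 cm⁴
  top flange (beyond web): d = 9.3 cm → contributes +1382.99 cm⁴
  bottom flange (beyond web): d = -9.3 cm → contributes +1382.99 cm⁴
Total I = 3165.97 cm⁴.

I_x ≈ 3166 cm⁴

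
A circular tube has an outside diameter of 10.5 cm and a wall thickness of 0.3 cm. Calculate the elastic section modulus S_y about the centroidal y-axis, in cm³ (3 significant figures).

Treat the section as a set of non-overlapping primitives; coordinates are from the bounding-box lower-left.
Outer circle: ⌀10.5, A = 86.59 cm², x = 5.25 cm, Ī = 596.66 cm⁴.
Bore (subtracted): ⌀9.9, A = 76.977 cm², x = 5.25 cm, Ī = 471.53 cm⁴.
By symmetry the centroid is at mid-width, x̄ = 5.25 cm.
All pieces are centred on the centroidal y-axis, so I = ΣĪ (holes subtracted) = 125.13 cm⁴.
Extreme fibre distance c = 5.25 cm; S = I/c = 23.834 cm³.

S_y ≈ 23.8 cm³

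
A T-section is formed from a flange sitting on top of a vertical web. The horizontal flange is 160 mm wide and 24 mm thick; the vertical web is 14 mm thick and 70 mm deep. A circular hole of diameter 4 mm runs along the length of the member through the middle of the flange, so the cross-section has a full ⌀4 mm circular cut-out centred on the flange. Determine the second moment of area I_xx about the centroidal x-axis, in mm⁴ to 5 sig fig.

I_xx ≈ 2.3080 × 10⁶ mm⁴

Break the section into simple shapes (no overlaps), measuring from the bottom-left corner of the bounding box.
Flange: 160 × 24, A = 3 840 mm², y = 82 mm, Ī = 184 320 mm⁴.
Web: 14 × 70, A = 980 mm², y = 35 mm, Ī = 400166.7 mm⁴.
Hole (subtracted): ⌀4, A = 12.56637 mm², y = 82 mm, Ī = 12.56637 mm⁴.
Centroid: ȳ = ΣA·y / ΣA = 72.419 mm.
Transfer each piece to the centroidal x-axis using Ī + A·d² with d = y − 72.419:
  flange: d = 9.580996 mm → contributes +536814.6 mm⁴
  web: d = -37.419 mm → contributes +1 772 345 mm⁴
  hole: d = 9.580996 mm → contributes −1166.102 mm⁴
Total I = 2 307 993 mm⁴.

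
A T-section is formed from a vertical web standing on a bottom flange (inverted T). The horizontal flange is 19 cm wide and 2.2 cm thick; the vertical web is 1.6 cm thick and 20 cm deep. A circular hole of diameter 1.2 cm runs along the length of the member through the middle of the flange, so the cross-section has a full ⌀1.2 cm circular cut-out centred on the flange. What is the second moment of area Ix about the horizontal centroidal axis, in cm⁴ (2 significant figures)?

Decompose the section into non-overlapping parts with the origin at the bottom-left of its bounding rectangle.
Flange: 19 × 2.2, A = 41.8 cm², y = 1.1 cm, Ī = 16.86 cm⁴.
Web: 1.6 × 20, A = 32 cm², y = 12.2 cm, Ī = 1 067 cm⁴.
Hole (subtracted): ⌀1.2, A = 1.131 cm², y = 1.1 cm, Ī = 0.1018 cm⁴.
Centroid: ȳ = ΣA·y / ΣA = 5.988 cm.
Transfer each piece to the horizontal centroidal axis using Ī + A·d² with d = y − 5.988:
  flange: d = -4.888 cm → contributes +1 016 cm⁴
  web: d = 6.212 cm → contributes +2 302 cm⁴
  hole: d = -4.888 cm → contributes −27.12 cm⁴
Total I = 3 290 cm⁴.

Ix ≈ 3300 cm⁴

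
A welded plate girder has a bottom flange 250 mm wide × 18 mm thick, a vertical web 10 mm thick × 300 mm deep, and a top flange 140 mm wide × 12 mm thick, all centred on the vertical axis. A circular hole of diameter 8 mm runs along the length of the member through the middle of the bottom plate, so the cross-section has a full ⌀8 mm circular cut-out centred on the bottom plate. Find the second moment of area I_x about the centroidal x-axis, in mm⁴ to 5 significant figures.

Split into non-overlapping primitives; take the origin at the lower-left of the bounding box.
Bottom plate: 250 × 18, A = 4 500 mm², y = 9 mm, Ī = 121 500 mm⁴.
Web plate: 10 × 300, A = 3 000 mm², y = 168 mm, Ī = 22 500 000 mm⁴.
Top plate: 140 × 12, A = 1 680 mm², y = 324 mm, Ī = 20 160 mm⁴.
Hole (subtracted): ⌀8, A = 50.26548 mm², y = 9 mm, Ī = 201.0619 mm⁴.
Centroid: ȳ = ΣA·y / ΣA = 119.2113 mm.
Transfer each piece to the centroidal x-axis using Ī + A·d² with d = y − 119.2113:
  bottom plate: d = -110.2113 mm → contributes +54 780 898 mm⁴
  web plate: d = 48.78869 mm → contributes +29 641 009 mm⁴
  top plate: d = 204.7887 mm → contributes +70 476 685 mm⁴
  hole: d = -110.2113 mm → contributes −610752.4 mm⁴
Total I = 154 287 839 mm⁴.

I_x ≈ 1.5429 × 10⁸ mm⁴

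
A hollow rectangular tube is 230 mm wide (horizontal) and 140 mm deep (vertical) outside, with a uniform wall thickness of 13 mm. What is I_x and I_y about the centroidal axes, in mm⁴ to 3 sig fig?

Split into non-overlapping primitives; take the origin at the lower-left of the bounding box.
Outer rectangle: 230 × 140, A = 32 200 mm², y = 70 mm, Ī = 52 593 333 mm⁴.
Inner void (subtracted): 204 × 114, A = 23 256 mm², y = 70 mm, Ī = 25 186 248 mm⁴.
By symmetry the centroid is at mid-height, ȳ = 70 mm.
All pieces are centred on the centroidal x-axis, so I = ΣĪ (holes subtracted) = 27 407 085 mm⁴.
Repeating about the centroidal y-axis gives I_y = 61 296 525 mm⁴.

I_x ≈ 2.74 × 10⁷ mm⁴, I_y ≈ 6.13 × 10⁷ mm⁴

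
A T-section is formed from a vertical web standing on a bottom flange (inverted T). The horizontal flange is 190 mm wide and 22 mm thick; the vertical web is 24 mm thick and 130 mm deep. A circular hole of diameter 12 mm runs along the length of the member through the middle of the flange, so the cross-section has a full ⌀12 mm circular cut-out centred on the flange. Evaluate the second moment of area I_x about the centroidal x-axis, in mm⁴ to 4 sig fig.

I_x ≈ 1.476 × 10⁷ mm⁴

Break the section into simple shapes (no overlaps), measuring from the bottom-left corner of the bounding box.
Flange: 190 × 22, A = 4 180 mm², y = 11 mm, Ī = 168 593 mm⁴.
Web: 24 × 130, A = 3 120 mm², y = 87 mm, Ī = 4 394 000 mm⁴.
Hole (subtracted): ⌀12, A = 113.097 mm², y = 11 mm, Ī = 1017.88 mm⁴.
Centroid: ȳ = ΣA·y / ΣA = 43.9934 mm.
Transfer each piece to the centroidal x-axis using Ī + A·d² with d = y − 43.9934:
  flange: d = -32.9934 mm → contributes +4 718 779 mm⁴
  web: d = 43.0066 mm → contributes +10 164 664 mm⁴
  hole: d = -32.9934 mm → contributes −124 131 mm⁴
Total I = 14 759 312 mm⁴.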